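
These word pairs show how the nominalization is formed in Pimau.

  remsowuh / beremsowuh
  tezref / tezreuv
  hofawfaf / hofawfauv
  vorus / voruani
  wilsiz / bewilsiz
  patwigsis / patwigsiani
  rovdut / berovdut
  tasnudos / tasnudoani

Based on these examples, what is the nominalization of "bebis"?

patwigsis and wilsiz both have last vowel 'i' yet inflect differently (patwigsiani, bewilsiz), so the last vowel is not what conditions the rule; the final letter is.
"bebis" ends in -s. The stems ending in -s (vorus → voruani, patwigsis → patwigsiani, tasnudos → tasnudoani) drop the final letter and add -ani.
So bebis → bebiani.

bebiani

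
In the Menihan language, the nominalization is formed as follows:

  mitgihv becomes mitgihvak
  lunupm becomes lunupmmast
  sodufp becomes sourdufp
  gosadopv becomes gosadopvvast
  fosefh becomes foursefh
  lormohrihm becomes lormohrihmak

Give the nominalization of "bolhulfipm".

gosadopv and mitgihv both end in -v yet inflect differently (gosadopvvast, mitgihvak), so the final letter is not what conditions the rule; the second-to-last letter is.
"bolhulfipm" has second-to-last letter 'p'. The stems whose second-to-last letter is 'p' (gosadopv → gosadopvvast, lunupm → lunupmmast) double the final consonant and add -ast.
So bolhulfipm → bolhulfipmmast.

bolhulfipmmast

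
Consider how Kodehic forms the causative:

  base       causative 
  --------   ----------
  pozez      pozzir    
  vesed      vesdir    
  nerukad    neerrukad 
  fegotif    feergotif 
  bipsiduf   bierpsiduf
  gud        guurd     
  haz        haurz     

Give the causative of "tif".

tiurf

"tif" has 1 vowel. The stems with 1 vowel (haz → haurz, gud → guurd) insert -ur- after the first vowel.
The other patterns: stems with 2 vowels delete the last vowel and add -ir; stems with 3 vowels insert -er- after the first vowel.
So tif → tiurf.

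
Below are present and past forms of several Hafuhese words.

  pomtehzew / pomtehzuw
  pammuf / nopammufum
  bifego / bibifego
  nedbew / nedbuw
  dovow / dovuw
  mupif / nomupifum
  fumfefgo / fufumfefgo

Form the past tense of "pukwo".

"pukwo" ends in -o. The stems ending in -o (fumfefgo → fufumfefgo, bifego → bibifego) repeat the first consonant+vowel as a prefix.
The other patterns: stems ending in -w change the last vowel to 'u'; stems ending in -f add no- … -um around the stem.
So pukwo → pupukwo.

pupukwo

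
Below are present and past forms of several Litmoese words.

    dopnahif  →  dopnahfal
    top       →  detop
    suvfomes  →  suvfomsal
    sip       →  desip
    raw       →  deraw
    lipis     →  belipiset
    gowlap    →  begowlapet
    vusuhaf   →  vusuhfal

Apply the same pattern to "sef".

top and gowlap both end in -p yet inflect differently (detop, begowlapet), so the final letter is not what conditions the rule; the number of vowels is.
"sef" has 1 vowel. The stems with 1 vowel (top → detop, sip → desip, raw → deraw) add the prefix de-.
The other patterns: stems with 2 vowels add be- … -et around the stem; stems with 3 vowels delete the last vowel and add -al.
So sef → desef.

desef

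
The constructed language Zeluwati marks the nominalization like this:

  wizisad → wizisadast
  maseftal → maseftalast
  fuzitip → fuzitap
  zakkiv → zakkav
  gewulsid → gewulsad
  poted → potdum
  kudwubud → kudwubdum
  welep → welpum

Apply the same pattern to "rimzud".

rimzdum

wizisad and gewulsid both end in -d yet inflect differently (wizisadast, gewulsad), so the final letter is not what conditions the rule; the last vowel is.
"rimzud" has last vowel 'u'. The one such stem in the data (kudwubud → kudwubdum) deletes the last vowel and adds -um (as do poted, welep), so the same rule applies.
The other patterns: stems whose last vowel is 'a' add -ast; stems whose last vowel is 'i' change the last vowel to 'a'.
So rimzud → rimzdum.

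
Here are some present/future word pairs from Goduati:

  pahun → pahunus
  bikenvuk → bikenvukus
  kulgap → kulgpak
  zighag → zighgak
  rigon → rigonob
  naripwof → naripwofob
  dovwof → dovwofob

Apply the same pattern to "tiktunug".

tiktunugus

pahun and rigon both end in -n yet inflect differently (pahunus, rigonob), so the final letter is not what conditions the rule; the last vowel is.
"tiktunug" has last vowel 'u'. The stems whose last vowel is 'u' (pahun → pahunus, bikenvuk → bikenvukus) add -us.
The other patterns: stems whose last vowel is 'a' delete the last vowel and add -ak; stems whose last vowel is 'o' add -ob.
So tiktunug → tiktunugus.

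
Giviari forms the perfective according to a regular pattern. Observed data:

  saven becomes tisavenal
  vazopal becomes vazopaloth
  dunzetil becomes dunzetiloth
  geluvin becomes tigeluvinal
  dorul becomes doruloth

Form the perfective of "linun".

dunzetil and geluvin both have last vowel 'i' yet inflect differently (dunzetiloth, tigeluvinal), so the last vowel is not what conditions the rule; the final letter is.
"linun" ends in -n. The stems ending in -n (saven → tisavenal, geluvin → tigeluvinal) add ti- … -al around the stem.
So linun → tilinunal.

tilinunal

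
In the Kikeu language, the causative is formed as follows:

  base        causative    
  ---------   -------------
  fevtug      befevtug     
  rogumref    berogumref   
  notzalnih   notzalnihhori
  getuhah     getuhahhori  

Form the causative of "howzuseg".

behowzuseg

rogumref and notzalnih both have 3 vowels yet inflect differently (berogumref, notzalnihhori), so the number of vowels is not what conditions the rule; the final letter is.
"howzuseg" ends in -g. The one such stem in the data (fevtug → befevtug) adds the prefix be-, so the same rule applies.
The other pattern: stems ending in -h double the final consonant and add -ori.
So howzuseg → behowzuseg.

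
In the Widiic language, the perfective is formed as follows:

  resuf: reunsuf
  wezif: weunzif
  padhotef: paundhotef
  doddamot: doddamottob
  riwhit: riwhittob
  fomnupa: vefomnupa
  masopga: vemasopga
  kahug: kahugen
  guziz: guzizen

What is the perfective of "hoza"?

wezif and riwhit both have last vowel 'i' yet inflect differently (weunzif, riwhittob), so the last vowel is not what conditions the rule; the final letter is.
"hoza" ends in -a. The stems ending in -a (fomnupa → vefomnupa, masopga → vemasopga) add the prefix ve-.
So hoza → vehoza.

vehoza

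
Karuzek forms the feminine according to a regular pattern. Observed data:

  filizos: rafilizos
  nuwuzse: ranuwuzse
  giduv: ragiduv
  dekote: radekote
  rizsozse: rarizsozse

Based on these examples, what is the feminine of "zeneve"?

Every pair shown (filizos → rafilizos, nuwuzse → ranuwuzse, giduv → ragiduv, …) follows the same rule: add the prefix ra-.
So zeneve → razeneve.

razeneve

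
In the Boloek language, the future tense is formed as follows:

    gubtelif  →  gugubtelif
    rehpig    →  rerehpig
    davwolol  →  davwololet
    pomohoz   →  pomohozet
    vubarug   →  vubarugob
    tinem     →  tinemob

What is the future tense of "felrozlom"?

rehpig and vubarug both end in -g yet inflect differently (rerehpig, vubarugob), so the final letter is not what conditions the rule; the last vowel is.
"felrozlom" has last vowel 'o'. The stems whose last vowel is 'o' (davwolol → davwololet, pomohoz → pomohozet) add -et.
The other patterns: stems whose last vowel is 'i' repeat the first consonant+vowel as a prefix; stems whose last vowel is 'e' or 'u' add -ob.
So felrozlom → felrozlomet.

felrozlomet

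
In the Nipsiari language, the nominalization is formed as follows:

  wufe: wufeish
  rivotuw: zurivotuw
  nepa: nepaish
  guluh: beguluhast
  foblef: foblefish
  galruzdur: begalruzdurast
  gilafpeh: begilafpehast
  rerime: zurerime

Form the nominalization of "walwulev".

walwulevish

rerime and wufe both end in -e yet inflect differently (zurerime, wufeish), so the final letter is not what conditions the rule; the first letter is.
"walwulev" begins with w-. The one such stem in the data (wufe → wufeish) adds -ish, so the same rule applies.
The other patterns: stems beginning with g- add be- … -ast around the stem; stems beginning with r- add the prefix zu-.
So walwulev → walwulevish.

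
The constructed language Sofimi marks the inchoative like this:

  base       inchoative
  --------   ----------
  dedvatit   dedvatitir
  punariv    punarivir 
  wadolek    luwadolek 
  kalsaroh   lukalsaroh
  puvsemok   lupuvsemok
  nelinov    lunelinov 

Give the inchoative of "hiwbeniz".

punariv and nelinov both end in -v yet inflect differently (punarivir, lunelinov), so the final letter is not what conditions the rule; the last vowel is.
"hiwbeniz" has last vowel 'i'. The stems whose last vowel is 'i' (dedvatit → dedvatitir, punariv → punarivir) add -ir.
So hiwbeniz → hiwbenizir.

hiwbenizir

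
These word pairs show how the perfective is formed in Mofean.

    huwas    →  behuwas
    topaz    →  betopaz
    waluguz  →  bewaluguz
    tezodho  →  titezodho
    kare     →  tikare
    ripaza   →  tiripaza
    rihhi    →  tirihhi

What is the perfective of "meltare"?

timeltare

"meltare" ends in a vowel. The stems ending in a vowel (tezodho → titezodho, kare → tikare, ripaza → tiripaza) add the prefix ti-.
So meltare → timeltare.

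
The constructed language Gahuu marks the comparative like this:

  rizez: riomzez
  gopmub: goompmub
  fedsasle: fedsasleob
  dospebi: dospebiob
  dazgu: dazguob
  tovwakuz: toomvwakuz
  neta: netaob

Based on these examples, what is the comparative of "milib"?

miomlib

"milib" ends in a consonant. The stems ending in a consonant (gopmub → goompmub, rizez → riomzez, tovwakuz → toomvwakuz) insert -om- after the first vowel.
So milib → miomlib.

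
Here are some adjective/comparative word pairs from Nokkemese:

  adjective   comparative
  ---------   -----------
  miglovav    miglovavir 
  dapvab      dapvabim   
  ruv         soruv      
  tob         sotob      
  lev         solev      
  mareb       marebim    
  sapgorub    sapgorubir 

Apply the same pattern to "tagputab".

tagputabir

tob and mareb both end in -b yet inflect differently (sotob, marebim), so the final letter is not what conditions the rule; the number of vowels is.
"tagputab" has 3 vowels. The stems with 3 vowels (sapgorub → sapgorubir, miglovav → miglovavir) add -ir.
So tagputab → tagputabir.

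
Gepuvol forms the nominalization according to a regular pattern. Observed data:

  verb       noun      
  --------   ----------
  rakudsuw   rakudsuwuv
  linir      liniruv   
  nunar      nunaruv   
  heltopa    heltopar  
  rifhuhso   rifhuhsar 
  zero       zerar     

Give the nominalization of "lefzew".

lefzewuv

nunar and heltopa both have last vowel 'a' yet inflect differently (nunaruv, heltopar), so the last vowel is not what conditions the rule; whether the stem ends in a vowel or a consonant is.
"lefzew" ends in a consonant. The stems ending in a consonant (rakudsuw → rakudsuwuv, linir → liniruv, nunar → nunaruv) add -uv.
The other pattern: stems ending in a vowel drop the final letter and add -ar.
So lefzew → lefzewuv.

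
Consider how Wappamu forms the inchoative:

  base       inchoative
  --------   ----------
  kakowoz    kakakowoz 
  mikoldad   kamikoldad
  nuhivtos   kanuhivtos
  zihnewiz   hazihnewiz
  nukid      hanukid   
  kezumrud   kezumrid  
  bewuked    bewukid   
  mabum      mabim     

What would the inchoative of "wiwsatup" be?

"wiwsatup" has last vowel 'u'. The stems whose last vowel is 'u' (kezumrud → kezumrid, mabum → mabim) change the last vowel to 'i'.
So wiwsatup → wiwsatip.

wiwsatip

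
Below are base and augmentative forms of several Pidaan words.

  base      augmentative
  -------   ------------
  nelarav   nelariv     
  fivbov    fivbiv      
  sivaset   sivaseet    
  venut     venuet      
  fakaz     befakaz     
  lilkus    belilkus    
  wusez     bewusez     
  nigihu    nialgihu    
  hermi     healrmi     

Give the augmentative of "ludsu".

nelarav and fakaz both have last vowel 'a' yet inflect differently (nelariv, befakaz), so the last vowel is not what conditions the rule; the final letter is.
"ludsu" ends in -u. The one such stem in the data (nigihu → nialgihu) inserts -al- after the first vowel (as does hermi), so the same rule applies.
So ludsu → lualdsu.

lualdsu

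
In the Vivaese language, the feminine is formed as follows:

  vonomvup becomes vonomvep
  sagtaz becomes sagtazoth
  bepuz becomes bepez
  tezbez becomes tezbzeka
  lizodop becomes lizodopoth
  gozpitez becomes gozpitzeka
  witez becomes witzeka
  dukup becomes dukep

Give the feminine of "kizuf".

kizef

"kizuf" has last vowel 'u'. The stems whose last vowel is 'u' (dukup → dukep, vonomvup → vonomvep, bepuz → bepez) change the last vowel to 'e'.
The other patterns: stems whose last vowel is 'e' delete the last vowel and add -eka; stems whose last vowel is 'a' or 'o' add -oth.
So kizuf → kizef.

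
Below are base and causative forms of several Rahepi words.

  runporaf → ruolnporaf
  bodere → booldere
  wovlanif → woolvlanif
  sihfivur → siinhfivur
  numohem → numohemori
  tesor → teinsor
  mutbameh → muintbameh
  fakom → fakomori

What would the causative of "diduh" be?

numohem and bodere both have last vowel 'e' yet inflect differently (numohemori, booldere), so the last vowel is not what conditions the rule; the final letter is.
"diduh" ends in -h. The one such stem in the data (mutbameh → muintbameh) inserts -in- after the first vowel (as do sihfivur, tesor), so the same rule applies.
The other patterns: stems ending in -m add -ori; stems ending in -e or -f insert -ol- after the first vowel.
So diduh → diinduh.

diinduh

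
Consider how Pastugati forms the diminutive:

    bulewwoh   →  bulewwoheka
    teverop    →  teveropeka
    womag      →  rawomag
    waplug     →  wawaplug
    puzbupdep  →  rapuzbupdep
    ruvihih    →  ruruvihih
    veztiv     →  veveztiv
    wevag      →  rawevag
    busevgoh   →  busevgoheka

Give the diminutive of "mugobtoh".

"mugobtoh" has last vowel 'o'. The stems whose last vowel is 'o' (busevgoh → busevgoheka, bulewwoh → bulewwoheka, teverop → teveropeka) add -eka.
The other patterns: stems whose last vowel is 'i' or 'u' repeat the first consonant+vowel as a prefix; stems whose last vowel is 'a' or 'e' add the prefix ra-.
So mugobtoh → mugobtoheka.

mugobtoheka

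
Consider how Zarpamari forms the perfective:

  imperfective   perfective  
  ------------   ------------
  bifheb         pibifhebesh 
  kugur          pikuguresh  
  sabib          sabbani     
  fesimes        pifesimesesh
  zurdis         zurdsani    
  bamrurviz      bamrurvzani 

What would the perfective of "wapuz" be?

zurdis and fesimes both end in -s yet inflect differently (zurdsani, pifesimesesh), so the final letter is not what conditions the rule; the last vowel is.
"wapuz" has last vowel 'u'. The one such stem in the data (kugur → pikuguresh) adds pi- … -esh around the stem, so the same rule applies.
So wapuz → piwapuzesh.

piwapuzesh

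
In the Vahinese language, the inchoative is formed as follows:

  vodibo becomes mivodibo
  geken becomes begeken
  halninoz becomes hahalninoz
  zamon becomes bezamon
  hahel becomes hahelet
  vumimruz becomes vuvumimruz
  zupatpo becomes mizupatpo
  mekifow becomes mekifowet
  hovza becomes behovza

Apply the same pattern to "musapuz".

zupatpo and halninoz both have last vowel 'o' yet inflect differently (mizupatpo, hahalninoz), so the last vowel is not what conditions the rule; the final letter is.
"musapuz" ends in -z. The stems ending in -z (vumimruz → vuvumimruz, halninoz → hahalninoz) repeat the first consonant+vowel as a prefix.
The other patterns: stems ending in -o add the prefix mi-; stems ending in -a or -n add the prefix be-; stems ending in -l or -w add -et.
So musapuz → mumusapuz.

mumusapuz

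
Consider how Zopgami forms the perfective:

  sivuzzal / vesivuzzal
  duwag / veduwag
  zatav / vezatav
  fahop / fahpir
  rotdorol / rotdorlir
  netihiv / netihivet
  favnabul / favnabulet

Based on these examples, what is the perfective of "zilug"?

ziluget

"zilug" has last vowel 'u'. The one such stem in the data (favnabul → favnabulet) adds -et, so the same rule applies.
The other patterns: stems whose last vowel is 'a' add the prefix ve-; stems whose last vowel is 'o' delete the last vowel and add -ir.
So zilug → ziluget.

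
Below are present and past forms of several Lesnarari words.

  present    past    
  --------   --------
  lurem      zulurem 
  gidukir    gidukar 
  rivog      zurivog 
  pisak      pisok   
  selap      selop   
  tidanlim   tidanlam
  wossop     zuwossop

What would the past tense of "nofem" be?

zunofem

selap and wossop both end in -p yet inflect differently (selop, zuwossop), so the final letter is not what conditions the rule; the last vowel is.
"nofem" has last vowel 'e'. The one such stem in the data (lurem → zulurem) adds the prefix zu-, so the same rule applies.
The other patterns: stems whose last vowel is 'i' change the last vowel to 'a'; stems whose last vowel is 'a' change the last vowel to 'o'.
So nofem → zunofem.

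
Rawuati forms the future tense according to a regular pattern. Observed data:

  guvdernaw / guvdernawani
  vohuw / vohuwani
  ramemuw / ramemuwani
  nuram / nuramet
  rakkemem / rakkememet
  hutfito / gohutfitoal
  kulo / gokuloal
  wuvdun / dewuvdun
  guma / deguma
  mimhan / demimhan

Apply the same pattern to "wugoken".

guvdernaw and nuram both have last vowel 'a' yet inflect differently (guvdernawani, nuramet), so the last vowel is not what conditions the rule; the final letter is.
"wugoken" ends in -n. The stems ending in -n (wuvdun → dewuvdun, mimhan → demimhan) add the prefix de-.
So wugoken → dewugoken.

dewugoken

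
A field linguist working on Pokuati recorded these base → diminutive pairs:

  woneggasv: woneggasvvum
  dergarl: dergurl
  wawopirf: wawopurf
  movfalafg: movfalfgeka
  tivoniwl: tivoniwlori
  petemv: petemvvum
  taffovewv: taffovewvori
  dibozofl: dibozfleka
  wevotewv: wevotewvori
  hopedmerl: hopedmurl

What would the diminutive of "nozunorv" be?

nozunurv

wevotewv and petemv both end in -v yet inflect differently (wevotewvori, petemvvum), so the final letter is not what conditions the rule; the second-to-last letter is.
"nozunorv" has second-to-last letter 'r'. The stems whose second-to-last letter is 'r' (dergarl → dergurl, hopedmerl → hopedmurl, wawopirf → wawopurf) change the last vowel to 'u'.
The other patterns: stems whose second-to-last letter is 'w' add -ori; stems whose second-to-last letter is 'm' or 's' double the final consonant and add -um; stems whose second-to-last letter is 'f' delete the last vowel and add -eka.
So nozunorv → nozunurv.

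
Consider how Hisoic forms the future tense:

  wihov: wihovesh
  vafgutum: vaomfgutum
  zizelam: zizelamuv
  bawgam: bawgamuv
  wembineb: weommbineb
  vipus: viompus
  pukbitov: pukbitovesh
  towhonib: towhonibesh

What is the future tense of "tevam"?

tevamuv

zizelam and vafgutum both end in -m yet inflect differently (zizelamuv, vaomfgutum), so the final letter is not what conditions the rule; the last vowel is.
"tevam" has last vowel 'a'. The stems whose last vowel is 'a' (zizelam → zizelamuv, bawgam → bawgamuv) add -uv.
So tevam → tevamuv.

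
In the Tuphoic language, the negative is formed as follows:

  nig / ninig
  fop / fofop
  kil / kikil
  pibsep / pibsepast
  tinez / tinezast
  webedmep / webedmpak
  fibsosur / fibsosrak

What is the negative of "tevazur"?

fop and pibsep both end in -p yet inflect differently (fofop, pibsepast), so the final letter is not what conditions the rule; the number of vowels is.
"tevazur" has 3 vowels. The stems with 3 vowels (webedmep → webedmpak, fibsosur → fibsosrak) delete the last vowel and add -ak.
So tevazur → tevazrak.

tevazrak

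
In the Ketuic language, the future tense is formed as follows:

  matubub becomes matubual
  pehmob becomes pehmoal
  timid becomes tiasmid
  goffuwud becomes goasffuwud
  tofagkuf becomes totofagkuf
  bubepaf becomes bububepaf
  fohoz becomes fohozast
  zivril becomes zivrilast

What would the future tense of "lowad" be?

loaswad

matubub and goffuwud both have last vowel 'u' yet inflect differently (matubual, goasffuwud), so the last vowel is not what conditions the rule; the final letter is.
"lowad" ends in -d. The stems ending in -d (timid → tiasmid, goffuwud → goasffuwud) insert -as- after the first vowel.
The other patterns: stems ending in -b drop the final letter and add -al; stems ending in -f repeat the first consonant+vowel as a prefix; stems ending in -l or -z add -ast.
So lowad → loaswad.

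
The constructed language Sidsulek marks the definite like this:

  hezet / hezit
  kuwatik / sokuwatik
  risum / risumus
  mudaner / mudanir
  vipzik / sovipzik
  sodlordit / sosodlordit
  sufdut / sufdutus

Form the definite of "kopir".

sokopir

sufdut and hezet both end in -t yet inflect differently (sufdutus, hezit), so the final letter is not what conditions the rule; the last vowel is.
"kopir" has last vowel 'i'. The stems whose last vowel is 'i' (vipzik → sovipzik, kuwatik → sokuwatik, sodlordit → sosodlordit) add the prefix so-.
The other patterns: stems whose last vowel is 'u' add -us; stems whose last vowel is 'e' change the last vowel to 'i'.
So kopir → sokopir.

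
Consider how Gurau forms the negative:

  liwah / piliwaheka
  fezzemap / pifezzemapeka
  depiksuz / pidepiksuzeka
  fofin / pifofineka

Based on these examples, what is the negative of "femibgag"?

pifemibgageka

Every pair shown (liwah → piliwaheka, fezzemap → pifezzemapeka, depiksuz → pidepiksuzeka, …) follows the same rule: add pi- … -eka around the stem.
So femibgag → pifemibgageka.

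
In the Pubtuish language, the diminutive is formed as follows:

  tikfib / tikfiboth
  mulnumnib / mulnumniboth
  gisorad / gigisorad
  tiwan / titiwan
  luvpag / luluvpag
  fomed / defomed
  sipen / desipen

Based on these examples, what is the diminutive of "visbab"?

vivisbab

gisorad and fomed both end in -d yet inflect differently (gigisorad, defomed), so the final letter is not what conditions the rule; the last vowel is.
"visbab" has last vowel 'a'. The stems whose last vowel is 'a' (gisorad → gigisorad, tiwan → titiwan, luvpag → luluvpag) repeat the first consonant+vowel as a prefix.
So visbab → vivisbab.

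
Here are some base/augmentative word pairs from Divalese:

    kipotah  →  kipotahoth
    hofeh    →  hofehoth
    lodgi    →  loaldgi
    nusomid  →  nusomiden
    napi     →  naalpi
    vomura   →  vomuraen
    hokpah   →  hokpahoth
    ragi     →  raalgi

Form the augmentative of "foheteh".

napi and nusomid both have last vowel 'i' yet inflect differently (naalpi, nusomiden), so the last vowel is not what conditions the rule; the final letter is.
"foheteh" ends in -h. The stems ending in -h (kipotah → kipotahoth, hofeh → hofehoth, hokpah → hokpahoth) add -oth.
So foheteh → fohetehoth.

fohetehoth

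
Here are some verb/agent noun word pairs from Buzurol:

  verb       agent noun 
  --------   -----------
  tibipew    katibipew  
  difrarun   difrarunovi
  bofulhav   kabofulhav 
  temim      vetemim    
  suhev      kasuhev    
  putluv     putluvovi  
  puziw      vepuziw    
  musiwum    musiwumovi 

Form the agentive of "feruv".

feruvovi

musiwum and temim both end in -m yet inflect differently (musiwumovi, vetemim), so the final letter is not what conditions the rule; the last vowel is.
"feruv" has last vowel 'u'. The stems whose last vowel is 'u' (difrarun → difrarunovi, musiwum → musiwumovi, putluv → putluvovi) add -ovi.
So feruv → feruvovi.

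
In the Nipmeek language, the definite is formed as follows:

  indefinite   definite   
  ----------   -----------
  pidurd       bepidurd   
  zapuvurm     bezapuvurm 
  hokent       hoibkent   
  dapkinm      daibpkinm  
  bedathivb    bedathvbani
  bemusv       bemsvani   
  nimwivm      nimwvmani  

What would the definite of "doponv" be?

zapuvurm and dapkinm both end in -m yet inflect differently (bezapuvurm, daibpkinm), so the final letter is not what conditions the rule; the second-to-last letter is.
"doponv" has second-to-last letter 'n'. The stems whose second-to-last letter is 'n' (hokent → hoibkent, dapkinm → daibpkinm) insert -ib- after the first vowel.
The other patterns: stems whose second-to-last letter is 'r' add the prefix be-; stems whose second-to-last letter is 's' or 'v' delete the last vowel and add -ani.
So doponv → doibponv.

doibponv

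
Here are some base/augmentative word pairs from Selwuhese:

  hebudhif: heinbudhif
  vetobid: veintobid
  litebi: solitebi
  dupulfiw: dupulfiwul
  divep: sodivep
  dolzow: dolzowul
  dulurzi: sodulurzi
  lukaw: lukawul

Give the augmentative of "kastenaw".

kastenawul

dulurzi and dupulfiw both have last vowel 'i' yet inflect differently (sodulurzi, dupulfiwul), so the last vowel is not what conditions the rule; the final letter is.
"kastenaw" ends in -w. The stems ending in -w (dupulfiw → dupulfiwul, lukaw → lukawul, dolzow → dolzowul) add -ul.
So kastenaw → kastenawul.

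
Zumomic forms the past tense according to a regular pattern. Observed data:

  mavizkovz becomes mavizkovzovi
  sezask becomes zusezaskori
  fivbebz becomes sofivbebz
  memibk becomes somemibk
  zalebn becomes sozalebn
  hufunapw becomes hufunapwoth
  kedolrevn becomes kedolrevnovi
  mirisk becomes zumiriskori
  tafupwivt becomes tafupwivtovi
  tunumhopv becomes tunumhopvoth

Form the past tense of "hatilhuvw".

hatilhuvwovi

mavizkovz and fivbebz both end in -z yet inflect differently (mavizkovzovi, sofivbebz), so the final letter is not what conditions the rule; the second-to-last letter is.
"hatilhuvw" has second-to-last letter 'v'. The stems whose second-to-last letter is 'v' (tafupwivt → tafupwivtovi, mavizkovz → mavizkovzovi, kedolrevn → kedolrevnovi) add -ovi.
So hatilhuvw → hatilhuvwovi.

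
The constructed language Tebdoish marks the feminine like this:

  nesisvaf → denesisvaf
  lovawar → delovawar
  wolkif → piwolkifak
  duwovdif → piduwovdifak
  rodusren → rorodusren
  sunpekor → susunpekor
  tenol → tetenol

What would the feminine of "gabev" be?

gagabev

nesisvaf and wolkif both end in -f yet inflect differently (denesisvaf, piwolkifak), so the final letter is not what conditions the rule; the last vowel is.
"gabev" has last vowel 'e'. The one such stem in the data (rodusren → rorodusren) repeats the first consonant+vowel as a prefix (as do sunpekor, tenol), so the same rule applies.
So gabev → gagabev.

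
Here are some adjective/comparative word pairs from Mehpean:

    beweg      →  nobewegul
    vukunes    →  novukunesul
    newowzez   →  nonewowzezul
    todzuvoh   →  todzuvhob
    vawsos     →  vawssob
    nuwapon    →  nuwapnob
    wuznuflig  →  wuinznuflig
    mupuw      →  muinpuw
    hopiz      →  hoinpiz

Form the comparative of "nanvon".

vukunes and vawsos both end in -s yet inflect differently (novukunesul, vawssob), so the final letter is not what conditions the rule; the last vowel is.
"nanvon" has last vowel 'o'. The stems whose last vowel is 'o' (todzuvoh → todzuvhob, vawsos → vawssob, nuwapon → nuwapnob) delete the last vowel and add -ob.
So nanvon → nanvnob.

nanvnob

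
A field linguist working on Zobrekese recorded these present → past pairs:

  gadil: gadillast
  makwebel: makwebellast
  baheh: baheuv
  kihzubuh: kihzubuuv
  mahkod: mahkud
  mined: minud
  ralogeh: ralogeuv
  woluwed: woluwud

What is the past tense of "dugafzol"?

dugafzollast

woluwed and ralogeh both have last vowel 'e' yet inflect differently (woluwud, ralogeuv), so the last vowel is not what conditions the rule; the final letter is.
"dugafzol" ends in -l. The stems ending in -l (gadil → gadillast, makwebel → makwebellast) double the final consonant and add -ast.
So dugafzol → dugafzollast.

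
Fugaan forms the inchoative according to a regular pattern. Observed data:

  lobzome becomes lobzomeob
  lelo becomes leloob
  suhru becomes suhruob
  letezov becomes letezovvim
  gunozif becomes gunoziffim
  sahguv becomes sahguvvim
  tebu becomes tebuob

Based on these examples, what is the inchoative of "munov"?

munovvim

suhru and sahguv both have last vowel 'u' yet inflect differently (suhruob, sahguvvim), so the last vowel is not what conditions the rule; whether the stem ends in a vowel or a consonant is.
"munov" ends in a consonant. The stems ending in a consonant (gunozif → gunoziffim, sahguv → sahguvvim, letezov → letezovvim) double the final consonant and add -im.
The other pattern: stems ending in a vowel add -ob.
So munov → munovvim.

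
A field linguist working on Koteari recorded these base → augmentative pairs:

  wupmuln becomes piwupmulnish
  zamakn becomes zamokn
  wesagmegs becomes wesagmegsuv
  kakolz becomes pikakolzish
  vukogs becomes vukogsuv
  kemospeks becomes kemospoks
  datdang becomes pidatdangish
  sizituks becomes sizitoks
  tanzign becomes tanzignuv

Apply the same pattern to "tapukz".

tapokz

zamakn and tanzign both end in -n yet inflect differently (zamokn, tanzignuv), so the final letter is not what conditions the rule; the second-to-last letter is.
"tapukz" has second-to-last letter 'k'. The stems whose second-to-last letter is 'k' (kemospeks → kemospoks, zamakn → zamokn, sizituks → sizitoks) change the last vowel to 'o'.
The other patterns: stems whose second-to-last letter is 'g' add -uv; stems whose second-to-last letter is 'l' or 'n' add pi- … -ish around the stem.
So tapukz → tapokz.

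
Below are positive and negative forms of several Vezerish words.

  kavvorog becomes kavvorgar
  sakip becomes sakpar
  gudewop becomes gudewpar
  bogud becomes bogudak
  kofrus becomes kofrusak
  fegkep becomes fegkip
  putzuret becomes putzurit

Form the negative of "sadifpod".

sadifpdar

sakip and fegkep both end in -p yet inflect differently (sakpar, fegkip), so the final letter is not what conditions the rule; the last vowel is.
"sadifpod" has last vowel 'o'. The stems whose last vowel is 'o' (kavvorog → kavvorgar, gudewop → gudewpar) delete the last vowel and add -ar.
So sadifpod → sadifpdar.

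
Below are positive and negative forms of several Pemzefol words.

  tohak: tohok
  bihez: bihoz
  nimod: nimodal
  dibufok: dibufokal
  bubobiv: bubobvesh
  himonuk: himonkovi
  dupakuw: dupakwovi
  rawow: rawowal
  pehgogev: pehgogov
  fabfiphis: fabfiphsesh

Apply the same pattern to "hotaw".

hotow

bubobiv and pehgogev both end in -v yet inflect differently (bubobvesh, pehgogov), so the final letter is not what conditions the rule; the last vowel is.
"hotaw" has last vowel 'a'. The one such stem in the data (tohak → tohok) changes the last vowel to 'o' (as do pehgogev, bihez), so the same rule applies.
So hotaw → hotow.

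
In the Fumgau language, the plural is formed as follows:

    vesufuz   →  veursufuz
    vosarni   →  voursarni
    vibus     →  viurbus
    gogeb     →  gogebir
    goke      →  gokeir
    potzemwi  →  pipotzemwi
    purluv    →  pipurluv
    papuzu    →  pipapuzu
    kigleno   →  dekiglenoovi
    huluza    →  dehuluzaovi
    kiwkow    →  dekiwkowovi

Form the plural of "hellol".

vosarni and potzemwi both end in -i yet inflect differently (voursarni, pipotzemwi), so the final letter is not what conditions the rule; the first letter is.
"hellol" begins with h-. The one such stem in the data (huluza → dehuluzaovi) adds de- … -ovi around the stem, so the same rule applies.
So hellol → dehellolovi.

dehellolovi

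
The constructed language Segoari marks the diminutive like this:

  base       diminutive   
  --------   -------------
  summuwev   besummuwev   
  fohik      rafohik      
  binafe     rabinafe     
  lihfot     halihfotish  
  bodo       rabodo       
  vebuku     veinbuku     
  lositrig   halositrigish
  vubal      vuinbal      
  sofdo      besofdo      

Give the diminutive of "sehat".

"sehat" begins with s-. The stems beginning with s- (summuwev → besummuwev, sofdo → besofdo) add the prefix be-.
The other patterns: stems beginning with l- add ha- … -ish around the stem; stems beginning with v- insert -in- after the first vowel; stems beginning with b- or f- add the prefix ra-.
So sehat → besehat.

besehat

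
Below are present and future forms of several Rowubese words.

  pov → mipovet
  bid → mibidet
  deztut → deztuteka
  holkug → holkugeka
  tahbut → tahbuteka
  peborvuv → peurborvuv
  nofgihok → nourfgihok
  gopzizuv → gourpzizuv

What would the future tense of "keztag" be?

keztageka

pov and peborvuv both end in -v yet inflect differently (mipovet, peurborvuv), so the final letter is not what conditions the rule; the number of vowels is.
"keztag" has 2 vowels. The stems with 2 vowels (deztut → deztuteka, holkug → holkugeka, tahbut → tahbuteka) add -eka.
The other patterns: stems with 1 vowel add mi- … -et around the stem; stems with 3 vowels insert -ur- after the first vowel.
So keztag → keztageka.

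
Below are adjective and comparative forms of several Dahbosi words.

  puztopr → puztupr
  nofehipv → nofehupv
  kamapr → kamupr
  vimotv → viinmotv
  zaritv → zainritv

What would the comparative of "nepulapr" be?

nepulupr

nofehipv and vimotv both end in -v yet inflect differently (nofehupv, viinmotv), so the final letter is not what conditions the rule; the second-to-last letter is.
"nepulapr" has second-to-last letter 'p'. The stems whose second-to-last letter is 'p' (puztopr → puztupr, nofehipv → nofehupv, kamapr → kamupr) change the last vowel to 'u'.
The other pattern: stems whose second-to-last letter is 't' insert -in- after the first vowel.
So nepulapr → nepulupr.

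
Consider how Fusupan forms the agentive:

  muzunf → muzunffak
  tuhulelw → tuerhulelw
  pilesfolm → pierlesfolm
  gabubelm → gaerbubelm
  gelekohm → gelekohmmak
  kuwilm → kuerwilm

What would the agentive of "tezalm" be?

teerzalm

kuwilm and gelekohm both end in -m yet inflect differently (kuerwilm, gelekohmmak), so the final letter is not what conditions the rule; the second-to-last letter is.
"tezalm" has second-to-last letter 'l'. The stems whose second-to-last letter is 'l' (kuwilm → kuerwilm, gabubelm → gaerbubelm, pilesfolm → pierlesfolm) insert -er- after the first vowel.
The other pattern: stems whose second-to-last letter is 'h' or 'n' double the final consonant and add -ak.
So tezalm → teerzalm.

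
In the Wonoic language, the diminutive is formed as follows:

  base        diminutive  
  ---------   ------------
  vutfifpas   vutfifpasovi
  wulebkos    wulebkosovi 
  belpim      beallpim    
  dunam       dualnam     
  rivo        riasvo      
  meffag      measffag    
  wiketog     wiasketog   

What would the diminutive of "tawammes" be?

tawammesovi

"tawammes" ends in -s. The stems ending in -s (vutfifpas → vutfifpasovi, wulebkos → wulebkosovi) add -ovi.
The other patterns: stems ending in -m insert -al- after the first vowel; stems ending in -g or -o insert -as- after the first vowel.
So tawammes → tawammesovi.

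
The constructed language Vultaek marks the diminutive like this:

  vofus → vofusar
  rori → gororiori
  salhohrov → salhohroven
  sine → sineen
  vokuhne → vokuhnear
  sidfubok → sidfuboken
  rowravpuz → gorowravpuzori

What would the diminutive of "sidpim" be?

vokuhne and sine both end in -e yet inflect differently (vokuhnear, sineen), so the final letter is not what conditions the rule; the first letter is.
"sidpim" begins with s-. The stems beginning with s- (sine → sineen, sidfubok → sidfuboken, salhohrov → salhohroven) add -en.
So sidpim → sidpimen.

sidpimen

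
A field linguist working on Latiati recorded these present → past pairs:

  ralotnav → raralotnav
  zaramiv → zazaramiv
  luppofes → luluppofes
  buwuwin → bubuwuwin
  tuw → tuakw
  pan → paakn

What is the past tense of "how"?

buwuwin and pan both end in -n yet inflect differently (bubuwuwin, paakn), so the final letter is not what conditions the rule; the number of vowels is.
"how" has 1 vowel. The stems with 1 vowel (tuw → tuakw, pan → paakn) insert -ak- after the first vowel.
The other pattern: stems with 3 vowels repeat the first consonant+vowel as a prefix.
So how → hoakw.

hoakw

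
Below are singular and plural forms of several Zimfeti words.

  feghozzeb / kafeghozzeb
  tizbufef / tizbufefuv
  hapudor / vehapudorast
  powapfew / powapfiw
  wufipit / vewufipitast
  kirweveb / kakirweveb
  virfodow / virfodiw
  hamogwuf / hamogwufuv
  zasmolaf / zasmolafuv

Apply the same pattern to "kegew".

kegiw

tizbufef and feghozzeb both have last vowel 'e' yet inflect differently (tizbufefuv, kafeghozzeb), so the last vowel is not what conditions the rule; the final letter is.
"kegew" ends in -w. The stems ending in -w (powapfew → powapfiw, virfodow → virfodiw) change the last vowel to 'i'.
The other patterns: stems ending in -f add -uv; stems ending in -b add the prefix ka-; stems ending in -r or -t add ve- … -ast around the stem.
So kegew → kegiw.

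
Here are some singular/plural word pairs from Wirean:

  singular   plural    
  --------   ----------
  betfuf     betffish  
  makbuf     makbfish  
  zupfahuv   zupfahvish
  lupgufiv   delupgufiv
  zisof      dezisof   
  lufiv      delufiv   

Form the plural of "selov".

deselov

zupfahuv and lupgufiv both end in -v yet inflect differently (zupfahvish, delupgufiv), so the final letter is not what conditions the rule; the last vowel is.
"selov" has last vowel 'o'. The one such stem in the data (zisof → dezisof) adds the prefix de-, so the same rule applies.
The other pattern: stems whose last vowel is 'u' delete the last vowel and add -ish.
So selov → deselov.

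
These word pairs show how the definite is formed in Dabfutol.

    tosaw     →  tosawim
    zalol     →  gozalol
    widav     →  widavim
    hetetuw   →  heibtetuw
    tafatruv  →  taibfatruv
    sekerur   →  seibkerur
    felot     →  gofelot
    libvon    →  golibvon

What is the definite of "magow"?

"magow" has last vowel 'o'. The stems whose last vowel is 'o' (libvon → golibvon, zalol → gozalol, felot → gofelot) add the prefix go-.
So magow → gomagow.

gomagow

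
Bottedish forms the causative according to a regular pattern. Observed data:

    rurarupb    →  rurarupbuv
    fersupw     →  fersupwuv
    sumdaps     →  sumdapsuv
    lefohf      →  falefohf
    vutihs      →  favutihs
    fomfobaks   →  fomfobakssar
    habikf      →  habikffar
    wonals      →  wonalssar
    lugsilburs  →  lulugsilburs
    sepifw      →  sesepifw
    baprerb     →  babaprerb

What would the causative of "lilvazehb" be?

sumdaps and vutihs both end in -s yet inflect differently (sumdapsuv, favutihs), so the final letter is not what conditions the rule; the second-to-last letter is.
"lilvazehb" has second-to-last letter 'h'. The stems whose second-to-last letter is 'h' (lefohf → falefohf, vutihs → favutihs) add the prefix fa-.
So lilvazehb → falilvazehb.

falilvazehb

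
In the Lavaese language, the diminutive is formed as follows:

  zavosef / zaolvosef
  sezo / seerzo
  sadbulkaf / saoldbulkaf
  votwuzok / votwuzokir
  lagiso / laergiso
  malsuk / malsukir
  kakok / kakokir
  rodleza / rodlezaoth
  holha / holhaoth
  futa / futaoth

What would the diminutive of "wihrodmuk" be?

wihrodmukir

kakok and sezo both have last vowel 'o' yet inflect differently (kakokir, seerzo), so the last vowel is not what conditions the rule; the final letter is.
"wihrodmuk" ends in -k. The stems ending in -k (kakok → kakokir, malsuk → malsukir, votwuzok → votwuzokir) add -ir.
So wihrodmuk → wihrodmukir.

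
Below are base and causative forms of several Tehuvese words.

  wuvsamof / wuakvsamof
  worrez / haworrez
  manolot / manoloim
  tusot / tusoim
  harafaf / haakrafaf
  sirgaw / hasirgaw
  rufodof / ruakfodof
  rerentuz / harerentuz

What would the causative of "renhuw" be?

"renhuw" ends in -w. The one such stem in the data (sirgaw → hasirgaw) adds the prefix ha-, so the same rule applies.
The other patterns: stems ending in -f insert -ak- after the first vowel; stems ending in -t drop the final letter and add -im.
So renhuw → harenhuw.

harenhuw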